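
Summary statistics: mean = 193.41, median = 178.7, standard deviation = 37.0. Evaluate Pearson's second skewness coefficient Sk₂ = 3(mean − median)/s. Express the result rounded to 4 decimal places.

Sk₂ = 3(193.41 − 178.7) / 37.0 = 3 × 14.7100 / 37.0
    = 44.1300 / 37.0 ≈ 1.1927

1.1927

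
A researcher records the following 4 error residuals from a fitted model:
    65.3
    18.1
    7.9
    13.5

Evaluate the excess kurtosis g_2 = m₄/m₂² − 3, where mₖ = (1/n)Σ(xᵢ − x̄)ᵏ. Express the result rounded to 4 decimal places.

-0.7305

x̄ = 26.2000
Σ(xᵢ − x̄)² = 2090.6000 ⇒ m₂ = 522.65000
Σ(xᵢ − x̄)⁴ = 2479730.4644 ⇒ m₄ = 619932.61610
m₂² = 273163.02250
g_2 = m₄/m₂² − 3 = 2.26946 − 3 ≈ -0.7305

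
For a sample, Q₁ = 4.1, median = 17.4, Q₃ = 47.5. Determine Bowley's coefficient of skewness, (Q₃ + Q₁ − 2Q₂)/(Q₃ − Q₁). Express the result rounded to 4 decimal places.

0.3871

numerator: Q₃ + Q₁ − 2Q₂ = 47.5 + 4.1 − 2×17.4 = 16.8000
denominator: Q₃ − Q₁ = 47.5 − 4.1 = 43.4000
Bowley skewness = 16.8000 / 43.4000 ≈ 0.3871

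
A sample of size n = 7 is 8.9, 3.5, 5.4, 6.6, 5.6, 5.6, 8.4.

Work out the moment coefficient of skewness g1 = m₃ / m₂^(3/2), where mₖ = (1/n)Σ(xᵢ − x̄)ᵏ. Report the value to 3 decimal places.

x̄ = (8.9 + 3.5 + 5.4 + 6.6 + 5.6 + 5.6 + 8.4) / 7 = 6.2857
deviations (xᵢ − x̄): 2.6143, -2.7857, -0.8857, 0.3143, -0.6857, -0.6857, 2.1143
Σ(xᵢ − x̄)² = 20.8886 ⇒ m₂ = 20.8886/7 = 2.98408
Σ(xᵢ − x̄)³ = 4.3922 ⇒ m₃ = 4.3922/7 = 0.62746
m₂^(3/2) = 2.98408^(1.5) = 5.15485
g1 = m₃ / m₂^(3/2) = 0.62746 / 5.15485 ≈ 0.122

0.122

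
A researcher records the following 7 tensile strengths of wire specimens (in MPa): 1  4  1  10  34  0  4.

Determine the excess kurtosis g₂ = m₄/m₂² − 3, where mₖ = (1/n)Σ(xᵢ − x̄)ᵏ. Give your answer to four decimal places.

1.4540

x̄ = 7.7143
Σ(xᵢ − x̄)² = 873.4286 ⇒ m₂ = 124.77551
Σ(xᵢ − x̄)⁴ = 485410.5131 ⇒ m₄ = 69344.35902
m₂² = 15568.92795
g₂ = m₄/m₂² − 3 = 4.45402 − 3 ≈ 1.4540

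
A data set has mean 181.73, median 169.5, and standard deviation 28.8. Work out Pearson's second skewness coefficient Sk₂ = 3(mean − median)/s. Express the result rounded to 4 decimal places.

Sk₂ = 3(181.73 − 169.5) / 28.8 = 3 × 12.2300 / 28.8
    = 36.6900 / 28.8 ≈ 1.2740

1.2740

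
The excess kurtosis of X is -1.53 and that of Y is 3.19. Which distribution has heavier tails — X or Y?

Y

Higher excess kurtosis ⇒ heavier tails relative to the normal distribution.
-1.53 vs 3.19: the larger is 3.19, so Y has heavier tails. (Y is leptokurtic — heavier-than-normal tails; the other is platykurtic.)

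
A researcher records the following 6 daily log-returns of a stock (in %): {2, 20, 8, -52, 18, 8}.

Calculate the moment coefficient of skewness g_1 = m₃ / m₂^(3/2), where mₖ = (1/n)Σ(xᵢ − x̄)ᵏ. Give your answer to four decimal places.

-1.5339

x̄ = (2 + 20 + 8 - 52 + 18 + 8) / 6 = 0.6667
deviations (xᵢ − x̄): 1.3333, 19.3333, 7.3333, -52.6667, 17.3333, 7.3333
Σ(xᵢ − x̄)² = 3557.3333 ⇒ m₂ = 3557.3333/6 = 592.88889
Σ(xᵢ − x̄)³ = -132860.4444 ⇒ m₃ = -132860.4444/6 = -22143.40741
m₂^(3/2) = 592.88889^(1.5) = 14436.43525
g_1 = m₃ / m₂^(3/2) = -22143.40741 / 14436.43525 ≈ -1.5339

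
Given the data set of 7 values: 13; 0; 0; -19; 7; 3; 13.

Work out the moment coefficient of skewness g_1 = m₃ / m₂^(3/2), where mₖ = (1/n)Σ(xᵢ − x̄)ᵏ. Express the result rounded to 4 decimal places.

-1.0239

x̄ = (13 + 0 + 0 - 19 + 7 + 3 + 13) / 7 = 2.4286
deviations (xᵢ − x̄): 10.5714, -2.4286, -2.4286, -21.4286, 4.5714, 0.5714, 10.5714
Σ(xᵢ − x̄)² = 715.7143 ⇒ m₂ = 715.7143/7 = 102.24490
Σ(xᵢ − x̄)³ = -7409.7551 ⇒ m₃ = -7409.7551/7 = -1058.53644
m₂^(3/2) = 102.24490^(1.5) = 1033.86175
g_1 = m₃ / m₂^(3/2) = -1058.53644 / 1033.86175 ≈ -1.0239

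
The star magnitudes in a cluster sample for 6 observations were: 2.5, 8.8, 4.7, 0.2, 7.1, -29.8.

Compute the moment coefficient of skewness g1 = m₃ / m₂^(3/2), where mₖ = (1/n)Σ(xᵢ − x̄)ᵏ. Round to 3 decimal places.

x̄ = (2.5 + 8.8 + 4.7 + 0.2 + 7.1 - 29.8) / 6 = -1.0833
deviations (xᵢ − x̄): 3.5833, 9.8833, 5.7833, 1.2833, 8.1833, -28.7167
Σ(xᵢ − x̄)² = 1037.2283 ⇒ m₂ = 1037.2283/6 = 172.87139
Σ(xᵢ − x̄)³ = -21926.1324 ⇒ m₃ = -21926.1324/6 = -3654.35541
m₂^(3/2) = 172.87139^(1.5) = 2272.92278
g1 = m₃ / m₂^(3/2) = -3654.35541 / 2272.92278 ≈ -1.608

-1.608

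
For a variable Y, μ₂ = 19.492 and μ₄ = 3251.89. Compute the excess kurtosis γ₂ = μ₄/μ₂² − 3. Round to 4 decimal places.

μ₂² = 19.492² = 379.93806
μ₄/μ₂² = 3251.89 / 379.93806 = 8.55900
γ₂ = 8.55900 − 3 ≈ 5.5590

5.5590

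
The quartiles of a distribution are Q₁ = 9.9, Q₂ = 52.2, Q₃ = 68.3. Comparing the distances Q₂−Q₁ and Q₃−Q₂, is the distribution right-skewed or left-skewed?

Q₂ − Q₁ = 42.3;  Q₃ − Q₂ = 16.1
Q₂ − Q₁ > Q₃ − Q₂ ⇒ the lower half is more spread out ⇒ left-skewed.

left-skewed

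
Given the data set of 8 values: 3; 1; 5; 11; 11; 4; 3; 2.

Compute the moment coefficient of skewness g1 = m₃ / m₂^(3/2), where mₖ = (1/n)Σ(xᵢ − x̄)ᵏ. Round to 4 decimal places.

x̄ = (3 + 1 + 5 + 11 + 11 + 4 + 3 + 2) / 8 = 5.0000
deviations (xᵢ − x̄): -2.0000, -4.0000, 0.0000, 6.0000, 6.0000, -1.0000, -2.0000, -3.0000
Σ(xᵢ − x̄)² = 106.0000 ⇒ m₂ = 106.0000/8 = 13.25000
Σ(xᵢ − x̄)³ = 324.0000 ⇒ m₃ = 324.0000/8 = 40.50000
m₂^(3/2) = 13.25000^(1.5) = 48.23073
g1 = m₃ / m₂^(3/2) = 40.50000 / 48.23073 ≈ 0.8397

0.8397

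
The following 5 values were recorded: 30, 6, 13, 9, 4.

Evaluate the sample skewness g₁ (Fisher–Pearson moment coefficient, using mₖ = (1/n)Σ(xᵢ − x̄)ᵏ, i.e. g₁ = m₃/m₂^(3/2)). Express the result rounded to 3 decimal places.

1.130

x̄ = (30 + 6 + 13 + 9 + 4) / 5 = 12.4000
deviations (xᵢ − x̄): 17.6000, -6.4000, 0.6000, -3.4000, -8.4000
Σ(xᵢ − x̄)² = 433.2000 ⇒ m₂ = 433.2000/5 = 86.64000
Σ(xᵢ − x̄)³ = 4557.8400 ⇒ m₃ = 4557.8400/5 = 911.56800
m₂^(3/2) = 86.64000^(1.5) = 806.45041
g₁ = m₃ / m₂^(3/2) = 911.56800 / 806.45041 ≈ 1.130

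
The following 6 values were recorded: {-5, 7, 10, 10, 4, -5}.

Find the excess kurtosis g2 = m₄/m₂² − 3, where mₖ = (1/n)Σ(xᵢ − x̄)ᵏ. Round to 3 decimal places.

-1.543

x̄ = 3.5000
Σ(xᵢ − x̄)² = 241.5000 ⇒ m₂ = 40.25000
Σ(xᵢ − x̄)⁴ = 14160.3750 ⇒ m₄ = 2360.06250
m₂² = 1620.06250
g2 = m₄/m₂² − 3 = 1.45677 − 3 ≈ -1.543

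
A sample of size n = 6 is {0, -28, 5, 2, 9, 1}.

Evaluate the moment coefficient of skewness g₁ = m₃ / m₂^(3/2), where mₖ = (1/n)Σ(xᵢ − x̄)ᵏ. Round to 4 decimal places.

x̄ = (0 - 28 + 5 + 2 + 9 + 1) / 6 = -1.8333
deviations (xᵢ − x̄): 1.8333, -26.1667, 6.8333, 3.8333, 10.8333, 2.8333
Σ(xᵢ − x̄)² = 874.8333 ⇒ m₂ = 874.8333/6 = 145.80556
Σ(xᵢ − x̄)³ = -16240.4444 ⇒ m₃ = -16240.4444/6 = -2706.74074
m₂^(3/2) = 145.80556^(1.5) = 1760.60166
g₁ = m₃ / m₂^(3/2) = -2706.74074 / 1760.60166 ≈ -1.5374

-1.5374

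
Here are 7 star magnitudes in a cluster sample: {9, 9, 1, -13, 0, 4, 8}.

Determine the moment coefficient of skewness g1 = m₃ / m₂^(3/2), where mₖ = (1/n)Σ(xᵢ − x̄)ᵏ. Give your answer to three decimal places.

x̄ = (9 + 9 + 1 - 13 + 0 + 4 + 8) / 7 = 2.5714
deviations (xᵢ − x̄): 6.4286, 6.4286, -1.5714, -15.5714, -2.5714, 1.4286, 5.4286
Σ(xᵢ − x̄)² = 365.7143 ⇒ m₂ = 365.7143/7 = 52.24490
Σ(xᵢ − x̄)³ = -3102.2449 ⇒ m₃ = -3102.2449/7 = -443.17784
m₂^(3/2) = 52.24490^(1.5) = 377.62943
g1 = m₃ / m₂^(3/2) = -443.17784 / 377.62943 ≈ -1.174

-1.174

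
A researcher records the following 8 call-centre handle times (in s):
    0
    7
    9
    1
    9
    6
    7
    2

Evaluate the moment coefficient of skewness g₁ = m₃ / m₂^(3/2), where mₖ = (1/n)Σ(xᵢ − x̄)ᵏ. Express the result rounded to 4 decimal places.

x̄ = (0 + 7 + 9 + 1 + 9 + 6 + 7 + 2) / 8 = 5.1250
deviations (xᵢ − x̄): -5.1250, 1.8750, 3.8750, -4.1250, 3.8750, 0.8750, 1.8750, -3.1250
Σ(xᵢ − x̄)² = 90.8750 ⇒ m₂ = 90.8750/8 = 11.35938
Σ(xᵢ − x̄)³ = -105.0938 ⇒ m₃ = -105.0938/8 = -13.13672
m₂^(3/2) = 11.35938^(1.5) = 38.28526
g₁ = m₃ / m₂^(3/2) = -13.13672 / 38.28526 ≈ -0.3431

-0.3431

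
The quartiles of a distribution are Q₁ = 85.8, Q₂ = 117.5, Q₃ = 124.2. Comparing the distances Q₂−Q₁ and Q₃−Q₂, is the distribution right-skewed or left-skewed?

Q₂ − Q₁ = 31.7;  Q₃ − Q₂ = 6.7
Q₂ − Q₁ > Q₃ − Q₂ ⇒ the lower half is more spread out ⇒ left-skewed.

left-skewed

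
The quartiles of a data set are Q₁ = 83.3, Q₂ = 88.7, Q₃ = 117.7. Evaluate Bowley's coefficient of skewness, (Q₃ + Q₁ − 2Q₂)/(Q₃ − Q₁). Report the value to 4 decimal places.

numerator: Q₃ + Q₁ − 2Q₂ = 117.7 + 83.3 − 2×88.7 = 23.6000
denominator: Q₃ − Q₁ = 117.7 − 83.3 = 34.4000
Bowley skewness = 23.6000 / 34.4000 ≈ 0.6860

0.6860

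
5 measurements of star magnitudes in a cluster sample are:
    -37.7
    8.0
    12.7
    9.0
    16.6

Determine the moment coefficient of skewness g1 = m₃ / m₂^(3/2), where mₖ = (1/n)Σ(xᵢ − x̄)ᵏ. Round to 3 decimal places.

x̄ = (-37.7 + 8.0 + 12.7 + 9.0 + 16.6) / 5 = 1.7200
deviations (xᵢ − x̄): -39.4200, 6.2800, 10.9800, 7.2800, 14.8800
Σ(xᵢ − x̄)² = 1988.3480 ⇒ m₂ = 1988.3480/5 = 397.66960
Σ(xᵢ − x̄)³ = -56004.2719 ⇒ m₃ = -56004.2719/5 = -11200.85438
m₂^(3/2) = 397.66960^(1.5) = 7930.18993
g1 = m₃ / m₂^(3/2) = -11200.85438 / 7930.18993 ≈ -1.412

-1.412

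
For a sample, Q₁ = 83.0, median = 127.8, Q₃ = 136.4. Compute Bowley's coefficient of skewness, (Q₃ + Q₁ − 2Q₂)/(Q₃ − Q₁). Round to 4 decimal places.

-0.6779

numerator: Q₃ + Q₁ − 2Q₂ = 136.4 + 83.0 − 2×127.8 = -36.2000
denominator: Q₃ − Q₁ = 136.4 − 83.0 = 53.4000
Bowley skewness = -36.2000 / 53.4000 ≈ -0.6779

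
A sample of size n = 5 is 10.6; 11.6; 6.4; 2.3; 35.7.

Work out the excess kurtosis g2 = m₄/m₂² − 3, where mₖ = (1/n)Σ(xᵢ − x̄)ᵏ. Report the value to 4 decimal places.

x̄ = 13.3200
Σ(xᵢ − x̄)² = 680.5480 ⇒ m₂ = 136.10960
Σ(xᵢ − x̄)⁴ = 267969.5137 ⇒ m₄ = 53593.90274
m₂² = 18525.82321
g2 = m₄/m₂² − 3 = 2.89293 − 3 ≈ -0.1071

-0.1071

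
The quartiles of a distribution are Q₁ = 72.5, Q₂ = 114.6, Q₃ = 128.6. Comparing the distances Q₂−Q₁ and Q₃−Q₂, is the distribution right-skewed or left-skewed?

left-skewed

Q₂ − Q₁ = 42.1;  Q₃ − Q₂ = 14.0
Q₂ − Q₁ > Q₃ − Q₂ ⇒ the lower half is more spread out ⇒ left-skewed.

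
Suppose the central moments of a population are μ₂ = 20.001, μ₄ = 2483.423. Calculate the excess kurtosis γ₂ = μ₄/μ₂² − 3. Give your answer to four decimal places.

μ₂² = 20.001² = 400.04000
μ₄/μ₂² = 2483.423 / 400.04000 = 6.20794
γ₂ = 6.20794 − 3 ≈ 3.2079

3.2079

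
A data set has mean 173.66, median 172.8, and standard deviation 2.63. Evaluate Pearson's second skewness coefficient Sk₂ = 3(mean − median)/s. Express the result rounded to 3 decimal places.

0.981

Sk₂ = 3(173.66 − 172.8) / 2.63 = 3 × 0.8600 / 2.63
    = 2.5800 / 2.63 ≈ 0.981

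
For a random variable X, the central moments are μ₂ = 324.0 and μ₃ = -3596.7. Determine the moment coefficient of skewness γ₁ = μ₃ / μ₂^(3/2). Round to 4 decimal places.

-0.6167

σ = √μ₂ = √324.0 = 18.00000
σ³ = μ₂^(3/2) = 5832.00000
γ₁ = μ₃/σ³ = -3596.7 / 5832.00000 ≈ -0.6167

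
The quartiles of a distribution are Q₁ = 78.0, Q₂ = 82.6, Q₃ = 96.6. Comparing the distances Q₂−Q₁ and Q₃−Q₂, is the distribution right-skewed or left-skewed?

Q₂ − Q₁ = 4.6;  Q₃ − Q₂ = 14.0
Q₃ − Q₂ > Q₂ − Q₁ ⇒ the upper half is more spread out ⇒ right-skewed.

right-skewed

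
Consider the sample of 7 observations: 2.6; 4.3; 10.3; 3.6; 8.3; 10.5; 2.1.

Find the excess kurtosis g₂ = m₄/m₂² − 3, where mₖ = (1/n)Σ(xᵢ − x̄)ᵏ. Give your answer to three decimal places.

-1.670

x̄ = 5.9571
Σ(xᵢ − x̄)² = 79.4371 ⇒ m₂ = 11.34816
Σ(xᵢ − x̄)⁴ = 1198.5277 ⇒ m₄ = 171.21824
m₂² = 128.78081
g₂ = m₄/m₂² − 3 = 1.32953 − 3 ≈ -1.670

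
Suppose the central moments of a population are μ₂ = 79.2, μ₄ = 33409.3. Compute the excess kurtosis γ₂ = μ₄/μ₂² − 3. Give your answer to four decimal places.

μ₂² = 79.2² = 6272.64000
μ₄/μ₂² = 33409.3 / 6272.64000 = 5.32619
γ₂ = 5.32619 − 3 ≈ 2.3262

2.3262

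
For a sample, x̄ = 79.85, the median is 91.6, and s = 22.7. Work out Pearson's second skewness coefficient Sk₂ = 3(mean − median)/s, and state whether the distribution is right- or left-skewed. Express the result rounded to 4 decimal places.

Sk₂ = 3(79.85 − 91.6) / 22.7 = 3 × -11.7500 / 22.7
    = -35.2500 / 22.7 ≈ -1.5529
Sk₂ < 0 ⇒ mean < median ⇒ left-skewed (negative skew).

-1.5529, left-skewed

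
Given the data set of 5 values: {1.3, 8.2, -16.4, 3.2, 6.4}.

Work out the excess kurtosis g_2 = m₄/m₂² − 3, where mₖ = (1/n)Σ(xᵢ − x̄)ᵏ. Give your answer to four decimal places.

-0.1043

x̄ = 0.5400
Σ(xᵢ − x̄)² = 387.6320 ⇒ m₂ = 77.52640
Σ(xᵢ − x̄)⁴ = 87020.5396 ⇒ m₄ = 17404.10793
m₂² = 6010.34270
g_2 = m₄/m₂² − 3 = 2.89569 − 3 ≈ -0.1043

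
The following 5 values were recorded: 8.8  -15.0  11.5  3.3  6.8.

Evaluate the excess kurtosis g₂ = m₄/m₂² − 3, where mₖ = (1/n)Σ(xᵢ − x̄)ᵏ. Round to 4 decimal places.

x̄ = 3.0800
Σ(xᵢ − x̄)² = 444.3880 ⇒ m₂ = 88.87760
Σ(xᵢ − x̄)⁴ = 113143.0154 ⇒ m₄ = 22628.60308
m₂² = 7899.22778
g₂ = m₄/m₂² − 3 = 2.86466 − 3 ≈ -0.1353

-0.1353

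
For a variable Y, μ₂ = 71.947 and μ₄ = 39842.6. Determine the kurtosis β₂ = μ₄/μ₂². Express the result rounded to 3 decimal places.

μ₂² = 71.947² = 5176.37081
μ₄/μ₂² = 39842.6 / 5176.37081 = 7.69701
β₂ ≈ 7.697

7.697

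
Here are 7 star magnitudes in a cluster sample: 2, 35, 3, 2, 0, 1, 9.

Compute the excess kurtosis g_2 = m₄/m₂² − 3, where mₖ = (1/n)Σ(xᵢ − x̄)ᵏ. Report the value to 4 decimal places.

x̄ = 7.4286
Σ(xᵢ − x̄)² = 937.7143 ⇒ m₂ = 133.95918
Σ(xᵢ − x̄)⁴ = 584759.9650 ⇒ m₄ = 83537.13786
m₂² = 17945.06289
g_2 = m₄/m₂² − 3 = 4.65516 − 3 ≈ 1.6552

1.6552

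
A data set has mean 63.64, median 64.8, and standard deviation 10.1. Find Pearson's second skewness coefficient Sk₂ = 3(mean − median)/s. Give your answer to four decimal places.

Sk₂ = 3(63.64 − 64.8) / 10.1 = 3 × -1.1600 / 10.1
    = -3.4800 / 10.1 ≈ -0.3446

-0.3446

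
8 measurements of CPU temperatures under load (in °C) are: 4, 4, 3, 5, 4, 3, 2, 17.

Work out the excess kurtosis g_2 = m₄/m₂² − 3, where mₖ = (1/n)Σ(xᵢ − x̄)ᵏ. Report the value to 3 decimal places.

x̄ = 5.2500
Σ(xᵢ − x̄)² = 163.5000 ⇒ m₂ = 20.43750
Σ(xᵢ − x̄)⁴ = 19231.4063 ⇒ m₄ = 2403.92578
m₂² = 417.69141
g_2 = m₄/m₂² − 3 = 5.75527 − 3 ≈ 2.755

2.755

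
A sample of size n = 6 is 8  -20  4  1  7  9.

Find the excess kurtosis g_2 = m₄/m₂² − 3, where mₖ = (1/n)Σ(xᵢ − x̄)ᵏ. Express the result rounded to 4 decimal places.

x̄ = 1.5000
Σ(xᵢ − x̄)² = 597.5000 ⇒ m₂ = 99.58333
Σ(xᵢ − x̄)⁴ = 219578.3750 ⇒ m₄ = 36596.39583
m₂² = 9916.84028
g_2 = m₄/m₂² − 3 = 3.69033 − 3 ≈ 0.6903

0.6903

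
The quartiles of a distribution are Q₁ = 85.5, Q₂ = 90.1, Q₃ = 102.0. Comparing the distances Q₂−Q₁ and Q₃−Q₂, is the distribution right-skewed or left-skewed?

Q₂ − Q₁ = 4.6;  Q₃ − Q₂ = 11.9
Q₃ − Q₂ > Q₂ − Q₁ ⇒ the upper half is more spread out ⇒ right-skewed.

right-skewed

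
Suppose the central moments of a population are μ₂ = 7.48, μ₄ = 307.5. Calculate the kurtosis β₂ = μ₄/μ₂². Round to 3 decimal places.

5.496

μ₂² = 7.48² = 55.95040
μ₄/μ₂² = 307.5 / 55.95040 = 5.49594
β₂ ≈ 5.496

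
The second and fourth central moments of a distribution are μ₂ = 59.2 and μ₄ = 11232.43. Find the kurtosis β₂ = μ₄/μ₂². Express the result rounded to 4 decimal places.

3.2050

μ₂² = 59.2² = 3504.64000
μ₄/μ₂² = 11232.43 / 3504.64000 = 3.20502
β₂ ≈ 3.2050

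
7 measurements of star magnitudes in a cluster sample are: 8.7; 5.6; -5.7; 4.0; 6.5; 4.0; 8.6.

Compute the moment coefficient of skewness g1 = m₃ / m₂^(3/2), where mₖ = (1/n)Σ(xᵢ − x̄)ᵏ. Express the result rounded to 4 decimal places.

x̄ = (8.7 + 5.6 - 5.7 + 4.0 + 6.5 + 4.0 + 8.6) / 7 = 4.5286
deviations (xᵢ − x̄): 4.1714, 1.0714, -10.2286, -0.5286, 1.9714, -0.5286, 4.0714
Σ(xᵢ − x̄)² = 144.1943 ⇒ m₂ = 144.1943/7 = 20.59918
Σ(xᵢ − x̄)³ = -921.4777 ⇒ m₃ = -921.4777/7 = -131.63967
m₂^(3/2) = 20.59918^(1.5) = 93.49212
g1 = m₃ / m₂^(3/2) = -131.63967 / 93.49212 ≈ -1.4080

-1.4080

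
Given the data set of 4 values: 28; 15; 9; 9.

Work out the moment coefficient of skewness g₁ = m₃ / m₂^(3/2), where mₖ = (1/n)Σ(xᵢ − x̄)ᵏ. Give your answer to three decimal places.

0.848

x̄ = (28 + 15 + 9 + 9) / 4 = 15.2500
deviations (xᵢ − x̄): 12.7500, -0.2500, -6.2500, -6.2500
Σ(xᵢ − x̄)² = 240.7500 ⇒ m₂ = 240.7500/4 = 60.18750
Σ(xᵢ − x̄)³ = 1584.3750 ⇒ m₃ = 1584.3750/4 = 396.09375
m₂^(3/2) = 60.18750^(1.5) = 466.93826
g₁ = m₃ / m₂^(3/2) = 396.09375 / 466.93826 ≈ 0.848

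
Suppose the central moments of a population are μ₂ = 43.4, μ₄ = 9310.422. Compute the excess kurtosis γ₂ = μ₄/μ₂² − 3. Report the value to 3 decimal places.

1.943

μ₂² = 43.4² = 1883.56000
μ₄/μ₂² = 9310.422 / 1883.56000 = 4.94299
γ₂ = 4.94299 − 3 ≈ 1.943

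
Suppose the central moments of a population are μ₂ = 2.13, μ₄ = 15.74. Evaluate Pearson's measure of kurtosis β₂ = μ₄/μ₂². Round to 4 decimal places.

3.4693

μ₂² = 2.13² = 4.53690
μ₄/μ₂² = 15.74 / 4.53690 = 3.46933
β₂ ≈ 3.4693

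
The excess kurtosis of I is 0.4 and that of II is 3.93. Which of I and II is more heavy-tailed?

II

Higher excess kurtosis ⇒ heavier tails relative to the normal distribution.
0.4 vs 3.93: the larger is 3.93, so II has heavier tails.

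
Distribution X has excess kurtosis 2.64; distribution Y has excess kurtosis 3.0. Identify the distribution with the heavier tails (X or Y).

Higher excess kurtosis ⇒ heavier tails relative to the normal distribution.
2.64 vs 3.0: the larger is 3.0, so Y has heavier tails.

Y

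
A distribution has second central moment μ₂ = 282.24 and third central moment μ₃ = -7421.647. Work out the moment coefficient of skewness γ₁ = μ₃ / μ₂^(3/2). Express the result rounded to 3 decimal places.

σ = √μ₂ = √282.24 = 16.80000
σ³ = μ₂^(3/2) = 4741.63200
γ₁ = μ₃/σ³ = -7421.647 / 4741.63200 ≈ -1.565

-1.565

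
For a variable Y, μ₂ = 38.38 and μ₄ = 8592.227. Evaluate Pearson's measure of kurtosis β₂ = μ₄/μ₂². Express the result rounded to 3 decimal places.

5.833

μ₂² = 38.38² = 1473.02440
μ₄/μ₂² = 8592.227 / 1473.02440 = 5.83305
β₂ ≈ 5.833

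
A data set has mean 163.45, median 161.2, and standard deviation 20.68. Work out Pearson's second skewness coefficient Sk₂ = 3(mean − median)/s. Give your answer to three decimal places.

0.326

Sk₂ = 3(163.45 − 161.2) / 20.68 = 3 × 2.2500 / 20.68
    = 6.7500 / 20.68 ≈ 0.326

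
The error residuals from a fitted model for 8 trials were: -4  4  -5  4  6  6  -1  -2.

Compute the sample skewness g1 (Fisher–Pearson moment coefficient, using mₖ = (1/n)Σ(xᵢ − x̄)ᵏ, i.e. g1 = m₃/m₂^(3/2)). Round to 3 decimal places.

-0.120

x̄ = (-4 + 4 - 5 + 4 + 6 + 6 - 1 - 2) / 8 = 1.0000
deviations (xᵢ − x̄): -5.0000, 3.0000, -6.0000, 3.0000, 5.0000, 5.0000, -2.0000, -3.0000
Σ(xᵢ − x̄)² = 142.0000 ⇒ m₂ = 142.0000/8 = 17.75000
Σ(xᵢ − x̄)³ = -72.0000 ⇒ m₃ = -72.0000/8 = -9.00000
m₂^(3/2) = 17.75000^(1.5) = 74.78208
g1 = m₃ / m₂^(3/2) = -9.00000 / 74.78208 ≈ -0.120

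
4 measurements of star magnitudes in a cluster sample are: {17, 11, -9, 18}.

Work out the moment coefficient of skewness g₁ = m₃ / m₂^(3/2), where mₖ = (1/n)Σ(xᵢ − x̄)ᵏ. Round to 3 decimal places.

-0.961

x̄ = (17 + 11 - 9 + 18) / 4 = 9.2500
deviations (xᵢ − x̄): 7.7500, 1.7500, -18.2500, 8.7500
Σ(xᵢ − x̄)² = 472.7500 ⇒ m₂ = 472.7500/4 = 118.18750
Σ(xᵢ − x̄)³ = -4937.6250 ⇒ m₃ = -4937.6250/4 = -1234.40625
m₂^(3/2) = 118.18750^(1.5) = 1284.86447
g₁ = m₃ / m₂^(3/2) = -1234.40625 / 1284.86447 ≈ -0.961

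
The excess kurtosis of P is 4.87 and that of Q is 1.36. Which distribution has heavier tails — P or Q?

Higher excess kurtosis ⇒ heavier tails relative to the normal distribution.
4.87 vs 1.36: the larger is 4.87, so P has heavier tails.

P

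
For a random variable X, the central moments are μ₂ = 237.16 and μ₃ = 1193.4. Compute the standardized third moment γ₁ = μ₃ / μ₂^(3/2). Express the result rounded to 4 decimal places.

0.3268

σ = √μ₂ = √237.16 = 15.40000
σ³ = μ₂^(3/2) = 3652.26400
γ₁ = μ₃/σ³ = 1193.4 / 3652.26400 ≈ 0.3268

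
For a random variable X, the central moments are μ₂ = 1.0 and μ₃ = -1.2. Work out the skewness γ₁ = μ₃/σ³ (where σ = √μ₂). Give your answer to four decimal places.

-1.2000

σ = √μ₂ = √1.0 = 1.00000
σ³ = μ₂^(3/2) = 1.00000
γ₁ = μ₃/σ³ = -1.2 / 1.00000 ≈ -1.2000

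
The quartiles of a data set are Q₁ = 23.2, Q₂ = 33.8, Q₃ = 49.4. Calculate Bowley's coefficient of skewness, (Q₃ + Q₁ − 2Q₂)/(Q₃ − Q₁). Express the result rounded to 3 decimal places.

0.191

numerator: Q₃ + Q₁ − 2Q₂ = 49.4 + 23.2 − 2×33.8 = 5.0000
denominator: Q₃ − Q₁ = 49.4 − 23.2 = 26.2000
Bowley skewness = 5.0000 / 26.2000 ≈ 0.191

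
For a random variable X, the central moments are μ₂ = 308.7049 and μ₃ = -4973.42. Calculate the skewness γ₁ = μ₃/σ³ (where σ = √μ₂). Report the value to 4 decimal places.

σ = √μ₂ = √308.7049 = 17.57000
σ³ = μ₂^(3/2) = 5423.94509
γ₁ = μ₃/σ³ = -4973.42 / 5423.94509 ≈ -0.9169

-0.9169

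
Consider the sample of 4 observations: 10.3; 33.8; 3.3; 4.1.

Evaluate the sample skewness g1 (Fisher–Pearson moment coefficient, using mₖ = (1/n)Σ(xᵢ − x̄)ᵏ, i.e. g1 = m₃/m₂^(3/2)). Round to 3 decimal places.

x̄ = (10.3 + 33.8 + 3.3 + 4.1) / 4 = 12.8750
deviations (xᵢ − x̄): -2.5750, 20.9250, -9.5750, -8.7750
Σ(xᵢ − x̄)² = 613.1675 ⇒ m₂ = 613.1675/4 = 153.29187
Σ(xᵢ − x̄)³ = 7591.5326 ⇒ m₃ = 7591.5326/4 = 1897.88316
m₂^(3/2) = 153.29187^(1.5) = 1897.92351
g1 = m₃ / m₂^(3/2) = 1897.88316 / 1897.92351 ≈ 1.000

1.000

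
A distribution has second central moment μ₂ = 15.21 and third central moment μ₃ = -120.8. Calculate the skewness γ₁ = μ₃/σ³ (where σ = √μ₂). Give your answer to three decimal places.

-2.036

σ = √μ₂ = √15.21 = 3.90000
σ³ = μ₂^(3/2) = 59.31900
γ₁ = μ₃/σ³ = -120.8 / 59.31900 ≈ -2.036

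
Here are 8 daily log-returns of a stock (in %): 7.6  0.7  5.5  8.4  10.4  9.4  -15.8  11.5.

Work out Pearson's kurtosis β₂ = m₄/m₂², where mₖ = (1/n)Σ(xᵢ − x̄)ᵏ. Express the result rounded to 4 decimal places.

x̄ = 4.7125
Σ(xᵢ − x̄)² = 559.8088 ⇒ m₂ = 69.97609
Σ(xᵢ − x̄)⁴ = 181206.8531 ⇒ m₄ = 22650.85663
m₂² = 4896.65370
β₂ = m₄/m₂² = 22650.85663 / 4896.65370 ≈ 4.6258

4.6258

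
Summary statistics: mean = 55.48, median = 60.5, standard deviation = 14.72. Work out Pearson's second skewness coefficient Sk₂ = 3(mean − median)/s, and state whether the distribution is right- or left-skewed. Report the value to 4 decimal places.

Sk₂ = 3(55.48 − 60.5) / 14.72 = 3 × -5.0200 / 14.72
    = -15.0600 / 14.72 ≈ -1.0231
Sk₂ < 0 ⇒ mean < median ⇒ left-skewed (negative skew).

-1.0231, left-skewed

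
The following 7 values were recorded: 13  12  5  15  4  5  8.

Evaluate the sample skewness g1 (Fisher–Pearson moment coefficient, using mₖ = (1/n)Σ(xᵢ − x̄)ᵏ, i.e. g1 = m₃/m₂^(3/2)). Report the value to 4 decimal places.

x̄ = (13 + 12 + 5 + 15 + 4 + 5 + 8) / 7 = 8.8571
deviations (xᵢ − x̄): 4.1429, 3.1429, -3.8571, 6.1429, -4.8571, -3.8571, -0.8571
Σ(xᵢ − x̄)² = 118.8571 ⇒ m₂ = 118.8571/7 = 16.97959
Σ(xᵢ − x̄)³ = 103.9592 ⇒ m₃ = 103.9592/7 = 14.85131
m₂^(3/2) = 16.97959^(1.5) = 69.96662
g1 = m₃ / m₂^(3/2) = 14.85131 / 69.96662 ≈ 0.2123

0.2123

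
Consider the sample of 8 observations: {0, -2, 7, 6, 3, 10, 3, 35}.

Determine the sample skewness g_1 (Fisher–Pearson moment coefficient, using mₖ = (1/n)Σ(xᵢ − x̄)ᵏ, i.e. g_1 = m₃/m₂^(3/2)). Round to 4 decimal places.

x̄ = (0 - 2 + 7 + 6 + 3 + 10 + 3 + 35) / 8 = 7.7500
deviations (xᵢ − x̄): -7.7500, -9.7500, -0.7500, -1.7500, -4.7500, 2.2500, -4.7500, 27.2500
Σ(xᵢ − x̄)² = 951.5000 ⇒ m₂ = 951.5000/8 = 118.93750
Σ(xᵢ − x̄)³ = 18633.7500 ⇒ m₃ = 18633.7500/8 = 2329.21875
m₂^(3/2) = 118.93750^(1.5) = 1297.11418
g_1 = m₃ / m₂^(3/2) = 2329.21875 / 1297.11418 ≈ 1.7957

1.7957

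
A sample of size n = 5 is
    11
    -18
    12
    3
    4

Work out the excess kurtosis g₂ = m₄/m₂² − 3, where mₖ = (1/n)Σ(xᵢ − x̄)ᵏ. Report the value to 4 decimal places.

-0.2674

x̄ = 2.4000
Σ(xᵢ − x̄)² = 585.2000 ⇒ m₂ = 117.04000
Σ(xᵢ − x̄)⁴ = 187159.3760 ⇒ m₄ = 37431.87520
m₂² = 13698.36160
g₂ = m₄/m₂² − 3 = 2.73258 − 3 ≈ -0.2674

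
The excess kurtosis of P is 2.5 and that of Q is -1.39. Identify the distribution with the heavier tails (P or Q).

Higher excess kurtosis ⇒ heavier tails relative to the normal distribution.
2.5 vs -1.39: the larger is 2.5, so P has heavier tails. (P is leptokurtic — heavier-than-normal tails; the other is platykurtic.)

P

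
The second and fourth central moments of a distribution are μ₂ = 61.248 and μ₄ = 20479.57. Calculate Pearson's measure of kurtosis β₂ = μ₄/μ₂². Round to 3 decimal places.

μ₂² = 61.248² = 3751.31750
μ₄/μ₂² = 20479.57 / 3751.31750 = 5.45930
β₂ ≈ 5.459

5.459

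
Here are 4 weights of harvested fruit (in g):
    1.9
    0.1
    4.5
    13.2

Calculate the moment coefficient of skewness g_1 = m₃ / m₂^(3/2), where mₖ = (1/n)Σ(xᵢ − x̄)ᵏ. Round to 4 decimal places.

x̄ = (1.9 + 0.1 + 4.5 + 13.2) / 4 = 4.9250
deviations (xᵢ − x̄): -3.0250, -4.8250, -0.4250, 8.2750
Σ(xᵢ − x̄)² = 101.0875 ⇒ m₂ = 101.0875/4 = 25.27187
Σ(xᵢ − x̄)³ = 426.5494 ⇒ m₃ = 426.5494/4 = 106.63734
m₂^(3/2) = 25.27187^(1.5) = 127.04460
g_1 = m₃ / m₂^(3/2) = 106.63734 / 127.04460 ≈ 0.8394

0.8394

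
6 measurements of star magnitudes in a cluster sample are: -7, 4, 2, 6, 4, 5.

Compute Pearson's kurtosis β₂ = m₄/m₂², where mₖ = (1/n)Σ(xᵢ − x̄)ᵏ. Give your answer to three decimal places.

3.660

x̄ = 2.3333
Σ(xᵢ − x̄)² = 113.3333 ⇒ m₂ = 18.88889
Σ(xᵢ − x̄)⁴ = 7835.1111 ⇒ m₄ = 1305.85185
m₂² = 356.79012
β₂ = m₄/m₂² = 1305.85185 / 356.79012 ≈ 3.660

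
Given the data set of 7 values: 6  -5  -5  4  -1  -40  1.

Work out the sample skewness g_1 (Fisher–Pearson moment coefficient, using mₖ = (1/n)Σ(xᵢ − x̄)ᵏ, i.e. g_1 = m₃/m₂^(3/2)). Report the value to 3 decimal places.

x̄ = (6 - 5 - 5 + 4 - 1 - 40 + 1) / 7 = -5.7143
deviations (xᵢ − x̄): 11.7143, 0.7143, 0.7143, 9.7143, 4.7143, -34.2857, 6.7143
Σ(xᵢ − x̄)² = 1475.4286 ⇒ m₂ = 1475.4286/7 = 210.77551
Σ(xᵢ − x̄)³ = -37370.8163 ⇒ m₃ = -37370.8163/7 = -5338.68805
m₂^(3/2) = 210.77551^(1.5) = 3060.06199
g_1 = m₃ / m₂^(3/2) = -5338.68805 / 3060.06199 ≈ -1.745

-1.745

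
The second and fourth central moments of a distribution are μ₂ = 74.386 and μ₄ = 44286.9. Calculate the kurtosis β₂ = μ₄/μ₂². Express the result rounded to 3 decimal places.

8.004

μ₂² = 74.386² = 5533.27700
μ₄/μ₂² = 44286.9 / 5533.27700 = 8.00374
β₂ ≈ 8.004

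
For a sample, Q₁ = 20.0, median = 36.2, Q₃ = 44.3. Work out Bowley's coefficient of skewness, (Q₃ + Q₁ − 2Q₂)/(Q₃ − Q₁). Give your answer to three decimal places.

numerator: Q₃ + Q₁ − 2Q₂ = 44.3 + 20.0 − 2×36.2 = -8.1000
denominator: Q₃ − Q₁ = 44.3 − 20.0 = 24.3000
Bowley skewness = -8.1000 / 24.3000 ≈ -0.333

-0.333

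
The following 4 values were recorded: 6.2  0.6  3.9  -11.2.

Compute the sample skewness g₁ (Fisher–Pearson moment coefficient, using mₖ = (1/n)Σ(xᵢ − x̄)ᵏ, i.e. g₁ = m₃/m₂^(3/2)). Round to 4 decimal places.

-0.8655

x̄ = (6.2 + 0.6 + 3.9 - 11.2) / 4 = -0.1250
deviations (xᵢ − x̄): 6.3250, 0.7250, 4.0250, -11.0750
Σ(xᵢ − x̄)² = 179.3875 ⇒ m₂ = 179.3875/4 = 44.84688
Σ(xᵢ − x̄)³ = -1039.7869 ⇒ m₃ = -1039.7869/4 = -259.94672
m₂^(3/2) = 44.84688^(1.5) = 300.32970
g₁ = m₃ / m₂^(3/2) = -259.94672 / 300.32970 ≈ -0.8655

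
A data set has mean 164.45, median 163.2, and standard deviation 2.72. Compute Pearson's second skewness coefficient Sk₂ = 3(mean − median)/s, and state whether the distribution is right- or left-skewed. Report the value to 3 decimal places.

Sk₂ = 3(164.45 − 163.2) / 2.72 = 3 × 1.2500 / 2.72
    = 3.7500 / 2.72 ≈ 1.379
Sk₂ > 0 ⇒ mean > median ⇒ right-skewed (positive skew).

1.379, right-skewed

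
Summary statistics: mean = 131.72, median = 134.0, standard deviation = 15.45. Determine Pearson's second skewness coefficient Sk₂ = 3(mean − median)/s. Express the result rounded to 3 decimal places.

-0.443

Sk₂ = 3(131.72 − 134.0) / 15.45 = 3 × -2.2800 / 15.45
    = -6.8400 / 15.45 ≈ -0.443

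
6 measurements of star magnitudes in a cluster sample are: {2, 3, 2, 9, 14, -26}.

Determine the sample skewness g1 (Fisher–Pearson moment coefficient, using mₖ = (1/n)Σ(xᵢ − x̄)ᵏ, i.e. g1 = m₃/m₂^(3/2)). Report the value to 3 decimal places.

x̄ = (2 + 3 + 2 + 9 + 14 - 26) / 6 = 0.6667
deviations (xᵢ − x̄): 1.3333, 2.3333, 1.3333, 8.3333, 13.3333, -26.6667
Σ(xᵢ − x̄)² = 967.3333 ⇒ m₂ = 967.3333/6 = 161.22222
Σ(xᵢ − x̄)³ = -15996.4444 ⇒ m₃ = -15996.4444/6 = -2666.07407
m₂^(3/2) = 161.22222^(1.5) = 2047.09197
g1 = m₃ / m₂^(3/2) = -2666.07407 / 2047.09197 ≈ -1.302

-1.302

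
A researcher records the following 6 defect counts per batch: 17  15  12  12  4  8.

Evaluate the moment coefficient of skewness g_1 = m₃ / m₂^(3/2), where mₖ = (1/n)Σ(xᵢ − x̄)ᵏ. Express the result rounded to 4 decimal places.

-0.4161

x̄ = (17 + 15 + 12 + 12 + 4 + 8) / 6 = 11.3333
deviations (xᵢ − x̄): 5.6667, 3.6667, 0.6667, 0.6667, -7.3333, -3.3333
Σ(xᵢ − x̄)² = 111.3333 ⇒ m₂ = 111.3333/6 = 18.55556
Σ(xᵢ − x̄)³ = -199.5556 ⇒ m₃ = -199.5556/6 = -33.25926
m₂^(3/2) = 18.55556^(1.5) = 79.93021
g_1 = m₃ / m₂^(3/2) = -33.25926 / 79.93021 ≈ -0.4161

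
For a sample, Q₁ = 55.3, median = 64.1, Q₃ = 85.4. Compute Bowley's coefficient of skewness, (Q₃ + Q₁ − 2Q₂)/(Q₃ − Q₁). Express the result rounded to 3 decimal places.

numerator: Q₃ + Q₁ − 2Q₂ = 85.4 + 55.3 − 2×64.1 = 12.5000
denominator: Q₃ − Q₁ = 85.4 − 55.3 = 30.1000
Bowley skewness = 12.5000 / 30.1000 ≈ 0.415

0.415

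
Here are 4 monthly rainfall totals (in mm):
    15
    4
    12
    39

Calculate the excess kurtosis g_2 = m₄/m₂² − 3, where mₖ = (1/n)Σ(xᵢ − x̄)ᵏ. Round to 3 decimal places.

-0.862

x̄ = 17.5000
Σ(xᵢ − x̄)² = 681.0000 ⇒ m₂ = 170.25000
Σ(xᵢ − x̄)⁴ = 247844.2500 ⇒ m₄ = 61961.06250
m₂² = 28985.06250
g_2 = m₄/m₂² − 3 = 2.13769 − 3 ≈ -0.862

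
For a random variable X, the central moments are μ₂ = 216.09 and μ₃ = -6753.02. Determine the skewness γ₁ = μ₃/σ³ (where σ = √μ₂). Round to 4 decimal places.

-2.1259

σ = √μ₂ = √216.09 = 14.70000
σ³ = μ₂^(3/2) = 3176.52300
γ₁ = μ₃/σ³ = -6753.02 / 3176.52300 ≈ -2.1259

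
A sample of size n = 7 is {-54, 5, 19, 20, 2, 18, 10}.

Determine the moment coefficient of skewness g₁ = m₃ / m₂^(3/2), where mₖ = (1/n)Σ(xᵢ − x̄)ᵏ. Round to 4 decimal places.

x̄ = (-54 + 5 + 19 + 20 + 2 + 18 + 10) / 7 = 2.8571
deviations (xᵢ − x̄): -56.8571, 2.1429, 16.1429, 17.1429, -0.8571, 15.1429, 7.1429
Σ(xᵢ − x̄)² = 4072.8571 ⇒ m₂ = 4072.8571/7 = 581.83673
Σ(xᵢ − x̄)³ = -170713.4694 ⇒ m₃ = -170713.4694/7 = -24387.63848
m₂^(3/2) = 581.83673^(1.5) = 14034.65386
g₁ = m₃ / m₂^(3/2) = -24387.63848 / 14034.65386 ≈ -1.7377

-1.7377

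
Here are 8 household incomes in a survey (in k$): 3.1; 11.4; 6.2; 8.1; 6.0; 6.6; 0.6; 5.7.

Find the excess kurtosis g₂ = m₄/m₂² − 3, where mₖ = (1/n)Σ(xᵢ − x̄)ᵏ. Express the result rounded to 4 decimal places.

-0.2093

x̄ = 5.9625
Σ(xᵢ − x̄)² = 71.6188 ⇒ m₂ = 8.95234
Σ(xᵢ − x̄)⁴ = 1789.2914 ⇒ m₄ = 223.66142
m₂² = 80.14446
g₂ = m₄/m₂² − 3 = 2.79073 − 3 ≈ -0.2093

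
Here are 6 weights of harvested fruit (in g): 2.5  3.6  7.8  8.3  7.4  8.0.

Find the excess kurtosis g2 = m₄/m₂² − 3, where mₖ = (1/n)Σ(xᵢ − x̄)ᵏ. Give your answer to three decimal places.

x̄ = 6.2667
Σ(xᵢ − x̄)² = 32.0733 ⇒ m₂ = 5.34556
Σ(xᵢ − x̄)⁴ = 285.1588 ⇒ m₄ = 47.52646
m₂² = 28.57496
g2 = m₄/m₂² − 3 = 1.66322 − 3 ≈ -1.337

-1.337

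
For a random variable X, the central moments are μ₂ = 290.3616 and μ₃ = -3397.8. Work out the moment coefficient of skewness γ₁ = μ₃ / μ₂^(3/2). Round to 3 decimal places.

σ = √μ₂ = √290.3616 = 17.04000
σ³ = μ₂^(3/2) = 4947.76166
γ₁ = μ₃/σ³ = -3397.8 / 4947.76166 ≈ -0.687

-0.687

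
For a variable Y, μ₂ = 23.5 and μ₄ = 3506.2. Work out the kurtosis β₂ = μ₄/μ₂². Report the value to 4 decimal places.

6.3489

μ₂² = 23.5² = 552.25000
μ₄/μ₂² = 3506.2 / 552.25000 = 6.34894
β₂ ≈ 6.3489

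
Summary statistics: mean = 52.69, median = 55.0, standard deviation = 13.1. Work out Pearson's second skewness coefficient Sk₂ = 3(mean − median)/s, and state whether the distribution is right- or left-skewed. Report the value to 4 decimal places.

Sk₂ = 3(52.69 − 55.0) / 13.1 = 3 × -2.3100 / 13.1
    = -6.9300 / 13.1 ≈ -0.5290
Sk₂ < 0 ⇒ mean < median ⇒ left-skewed (negative skew).

-0.5290, left-skewed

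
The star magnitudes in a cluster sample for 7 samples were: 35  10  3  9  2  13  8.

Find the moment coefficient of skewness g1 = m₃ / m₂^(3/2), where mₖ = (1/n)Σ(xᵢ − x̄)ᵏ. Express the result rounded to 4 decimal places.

x̄ = (35 + 10 + 3 + 9 + 2 + 13 + 8) / 7 = 11.4286
deviations (xᵢ − x̄): 23.5714, -1.4286, -8.4286, -2.4286, -9.4286, 1.5714, -3.4286
Σ(xᵢ − x̄)² = 737.7143 ⇒ m₂ = 737.7143/7 = 105.38776
Σ(xᵢ − x̄)³ = 11605.9592 ⇒ m₃ = 11605.9592/7 = 1657.99417
m₂^(3/2) = 105.38776^(1.5) = 1081.89529
g1 = m₃ / m₂^(3/2) = 1657.99417 / 1081.89529 ≈ 1.5325

1.5325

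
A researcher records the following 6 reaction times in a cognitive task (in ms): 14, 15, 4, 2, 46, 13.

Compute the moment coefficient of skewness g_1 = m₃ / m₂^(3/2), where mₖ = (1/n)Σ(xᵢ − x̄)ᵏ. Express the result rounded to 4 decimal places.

1.3109

x̄ = (14 + 15 + 4 + 2 + 46 + 13) / 6 = 15.6667
deviations (xᵢ − x̄): -1.6667, -0.6667, -11.6667, -13.6667, 30.3333, -2.6667
Σ(xᵢ − x̄)² = 1253.3333 ⇒ m₂ = 1253.3333/6 = 208.88889
Σ(xᵢ − x̄)³ = 23745.5556 ⇒ m₃ = 23745.5556/6 = 3957.59259
m₂^(3/2) = 208.88889^(1.5) = 3019.06880
g_1 = m₃ / m₂^(3/2) = 3957.59259 / 3019.06880 ≈ 1.3109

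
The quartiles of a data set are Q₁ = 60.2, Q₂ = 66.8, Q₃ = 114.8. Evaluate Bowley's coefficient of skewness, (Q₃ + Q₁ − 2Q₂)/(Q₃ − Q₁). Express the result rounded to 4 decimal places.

0.7582

numerator: Q₃ + Q₁ − 2Q₂ = 114.8 + 60.2 − 2×66.8 = 41.4000
denominator: Q₃ − Q₁ = 114.8 − 60.2 = 54.6000
Bowley skewness = 41.4000 / 54.6000 ≈ 0.7582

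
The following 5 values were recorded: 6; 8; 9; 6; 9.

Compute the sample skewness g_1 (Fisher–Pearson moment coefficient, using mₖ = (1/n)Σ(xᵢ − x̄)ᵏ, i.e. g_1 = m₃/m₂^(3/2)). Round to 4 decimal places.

x̄ = (6 + 8 + 9 + 6 + 9) / 5 = 7.6000
deviations (xᵢ − x̄): -1.6000, 0.4000, 1.4000, -1.6000, 1.4000
Σ(xᵢ − x̄)² = 9.2000 ⇒ m₂ = 9.2000/5 = 1.84000
Σ(xᵢ − x̄)³ = -2.6400 ⇒ m₃ = -2.6400/5 = -0.52800
m₂^(3/2) = 1.84000^(1.5) = 2.49590
g_1 = m₃ / m₂^(3/2) = -0.52800 / 2.49590 ≈ -0.2115

-0.2115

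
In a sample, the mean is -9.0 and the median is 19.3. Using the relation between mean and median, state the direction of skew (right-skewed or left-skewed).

mean − median = -9.0 − 19.3 = -28.3
mean < median ⇒ the longer tail is on the left ⇒ left-skewed (negatively skewed).

left-skewed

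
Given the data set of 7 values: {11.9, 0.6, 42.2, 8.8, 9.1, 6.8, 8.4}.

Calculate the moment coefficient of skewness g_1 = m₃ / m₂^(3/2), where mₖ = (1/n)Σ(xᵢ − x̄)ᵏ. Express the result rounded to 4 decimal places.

1.7458

x̄ = (11.9 + 0.6 + 42.2 + 8.8 + 9.1 + 6.8 + 8.4) / 7 = 12.5429
deviations (xᵢ − x̄): -0.6429, -11.9429, 29.6571, -3.7429, -3.4429, -5.7429, -4.1429
Σ(xᵢ − x̄)² = 1098.5971 ⇒ m₂ = 1098.5971/7 = 156.94245
Σ(xᵢ − x̄)³ = 24027.3782 ⇒ m₃ = 24027.3782/7 = 3432.48261
m₂^(3/2) = 156.94245^(1.5) = 1966.12279
g_1 = m₃ / m₂^(3/2) = 3432.48261 / 1966.12279 ≈ 1.7458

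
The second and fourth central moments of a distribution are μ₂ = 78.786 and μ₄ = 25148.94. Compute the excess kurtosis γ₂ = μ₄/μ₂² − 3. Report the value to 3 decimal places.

1.052

μ₂² = 78.786² = 6207.23380
μ₄/μ₂² = 25148.94 / 6207.23380 = 4.05155
γ₂ = 4.05155 − 3 ≈ 1.052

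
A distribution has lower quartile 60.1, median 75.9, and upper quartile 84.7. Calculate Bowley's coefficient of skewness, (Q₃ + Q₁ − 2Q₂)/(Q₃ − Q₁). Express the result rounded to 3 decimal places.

numerator: Q₃ + Q₁ − 2Q₂ = 84.7 + 60.1 − 2×75.9 = -7.0000
denominator: Q₃ − Q₁ = 84.7 − 60.1 = 24.6000
Bowley skewness = -7.0000 / 24.6000 ≈ -0.285

-0.285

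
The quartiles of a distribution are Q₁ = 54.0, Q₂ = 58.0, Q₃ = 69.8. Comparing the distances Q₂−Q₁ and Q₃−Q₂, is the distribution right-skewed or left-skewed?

Q₂ − Q₁ = 4.0;  Q₃ − Q₂ = 11.8
Q₃ − Q₂ > Q₂ − Q₁ ⇒ the upper half is more spread out ⇒ right-skewed.

right-skewed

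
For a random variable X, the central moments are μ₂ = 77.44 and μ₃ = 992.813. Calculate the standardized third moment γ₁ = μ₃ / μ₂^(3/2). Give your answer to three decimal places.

1.457

σ = √μ₂ = √77.44 = 8.80000
σ³ = μ₂^(3/2) = 681.47200
γ₁ = μ₃/σ³ = 992.813 / 681.47200 ≈ 1.457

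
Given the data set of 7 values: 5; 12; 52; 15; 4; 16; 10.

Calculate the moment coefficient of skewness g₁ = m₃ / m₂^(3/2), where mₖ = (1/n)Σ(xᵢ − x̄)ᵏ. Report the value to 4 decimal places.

x̄ = (5 + 12 + 52 + 15 + 4 + 16 + 10) / 7 = 16.2857
deviations (xᵢ − x̄): -11.2857, -4.2857, 35.7143, -1.2857, -12.2857, -0.2857, -6.2857
Σ(xᵢ − x̄)² = 1613.4286 ⇒ m₂ = 1613.4286/7 = 230.48980
Σ(xᵢ − x̄)³ = 41932.8980 ⇒ m₃ = 41932.8980/7 = 5990.41399
m₂^(3/2) = 230.48980^(1.5) = 3499.27082
g₁ = m₃ / m₂^(3/2) = 5990.41399 / 3499.27082 ≈ 1.7119

1.7119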